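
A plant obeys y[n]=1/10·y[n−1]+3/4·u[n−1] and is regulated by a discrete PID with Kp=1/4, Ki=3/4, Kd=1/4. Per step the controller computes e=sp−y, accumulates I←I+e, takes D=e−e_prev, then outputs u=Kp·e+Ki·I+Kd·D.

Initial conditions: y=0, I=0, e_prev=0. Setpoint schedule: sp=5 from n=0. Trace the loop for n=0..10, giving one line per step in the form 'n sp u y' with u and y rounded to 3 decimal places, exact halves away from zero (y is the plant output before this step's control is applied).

(exact arithmetic carried between steps; '≈' marks a value shown rounded to 6 d.p. or computed from one; I and e_prev carry over from the previous line; the table rounds u and y to 3 d.p., halves away from zero)
n=0: y=0, sp=5, e=sp−y=5; I=5, D=e−e_prev=5; u=1/4·5+3/4·5+1/4·5=6.25; next y=1/10·0+3/4·6.25=4.6875
n=1: y=4.6875, sp=5, e=sp−y=0.3125; I=5.3125, D=e−e_prev=-4.6875; u=1/4·0.3125+3/4·5.3125+1/4·(-4.6875)=2.890625; next y=1/10·4.6875+3/4·2.890625≈2.636719
n=2: y≈2.636719, sp=5, e=sp−y≈2.363281; I≈7.675781, D=e−e_prev≈2.050781; u=1/4·2.363281+3/4·7.675781+1/4·2.050781≈6.860352; next y=1/10·2.636719+3/4·6.860352≈5.408936
n=3: y≈5.408936, sp=5, e=sp−y≈-0.408936; I≈7.266846, D=e−e_prev≈-2.772217; u=1/4·(-0.408936)+3/4·7.266846+1/4·(-2.772217)≈4.654846; next y=1/10·5.408936+3/4·4.654846≈4.032028
n=4: y≈4.032028, sp=5, e=sp−y≈0.967972; I≈8.234818, D=e−e_prev≈1.376907; u=1/4·0.967972+3/4·8.234818+1/4·1.376907≈6.762333; next y=1/10·4.032028+3/4·6.762333≈5.474953
n=5: y≈5.474953, sp=5, e=sp−y≈-0.474953; I≈7.759865, D=e−e_prev≈-1.442924; u=1/4·(-0.474953)+3/4·7.759865+1/4·(-1.442924)≈5.340430; next y=1/10·5.474953+3/4·5.340430≈4.552817
n=6: y≈4.552817, sp=5, e=sp−y≈0.447183; I≈8.207048, D=e−e_prev≈0.922135; u=1/4·0.447183+3/4·8.207048+1/4·0.922135≈6.497615; next y=1/10·4.552817+3/4·6.497615≈5.328493
n=7: y≈5.328493, sp=5, e=sp−y≈-0.328493; I≈7.878555, D=e−e_prev≈-0.775676; u=1/4·(-0.328493)+3/4·7.878555+1/4·(-0.775676)≈5.632874; next y=1/10·5.328493+3/4·5.632874≈4.757505
n=8: y≈4.757505, sp=5, e=sp−y≈0.242495; I≈8.121050, D=e−e_prev≈0.570988; u=1/4·0.242495+3/4·8.121050+1/4·0.570988≈6.294158; next y=1/10·4.757505+3/4·6.294158≈5.196369
n=9: y≈5.196369, sp=5, e=sp−y≈-0.196369; I≈7.924681, D=e−e_prev≈-0.438865; u=1/4·(-0.196369)+3/4·7.924681+1/4·(-0.438865)≈5.784702; next y=1/10·5.196369+3/4·5.784702≈4.858163
n=10: y≈4.858163, sp=5, e=sp−y≈0.141837; I≈8.066517, D=e−e_prev≈0.338206; u=1/4·0.141837+3/4·8.066517+1/4·0.338206≈6.169899; next y=1/10·4.858163+3/4·6.169899≈5.113240

0 5 6.250 0.000
1 5 2.891 4.688
2 5 6.860 2.637
3 5 4.655 5.409
4 5 6.762 4.032
5 5 5.340 5.475
6 5 6.498 4.553
7 5 5.633 5.328
8 5 6.294 4.758
9 5 5.785 5.196
10 5 6.170 4.858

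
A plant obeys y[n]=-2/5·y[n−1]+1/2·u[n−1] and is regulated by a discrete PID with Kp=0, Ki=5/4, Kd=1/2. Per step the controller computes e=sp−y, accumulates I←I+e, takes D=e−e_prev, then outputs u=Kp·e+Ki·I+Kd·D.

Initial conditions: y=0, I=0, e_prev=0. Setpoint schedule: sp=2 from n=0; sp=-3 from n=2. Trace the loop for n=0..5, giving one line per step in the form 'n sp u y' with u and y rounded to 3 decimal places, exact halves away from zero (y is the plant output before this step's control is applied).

0 2 3.500 0.000
1 2 1.938 1.750
2 -3 -3.033 0.269
3 -3 -2.047 -1.624
4 -3 -6.901 -0.374
5 -3 -4.437 -3.301

(exact arithmetic carried between steps; '≈' marks a value shown rounded to 6 d.p. or computed from one; I and e_prev carry over from the previous line; the table rounds u and y to 3 d.p., halves away from zero)
n=0: y=0, sp=2, e=sp−y=2; I=2, D=e−e_prev=2; u=0·2+5/4·2+1/2·2=3.5; next y=-2/5·0+1/2·3.5=1.75
n=1: y=1.75, sp=2, e=sp−y=0.25; I=2.25, D=e−e_prev=-1.75; u=0·0.25+5/4·2.25+1/2·(-1.75)=1.9375; next y=-2/5·1.75+1/2·1.9375=0.26875
n=2: y=0.26875, sp=-3, e=sp−y=-3.26875; I=-1.01875, D=e−e_prev=-3.51875; u=0·(-3.26875)+5/4·(-1.01875)+1/2·(-3.51875)≈-3.032813; next y=-2/5·0.26875+1/2·(-3.032813)≈-1.623906
n=3: y≈-1.623906, sp=-3, e=sp−y≈-1.376094; I≈-2.394844, D=e−e_prev≈1.892656; u=0·(-1.376094)+5/4·(-2.394844)+1/2·1.892656≈-2.047227; next y=-2/5·(-1.623906)+1/2·(-2.047227)≈-0.374051
n=4: y≈-0.374051, sp=-3, e=sp−y≈-2.625949; I≈-5.020793, D=e−e_prev≈-1.249855; u=0·(-2.625949)+5/4·(-5.020793)+1/2·(-1.249855)≈-6.900919; next y=-2/5·(-0.374051)+1/2·(-6.900919)≈-3.300839
n=5: y≈-3.300839, sp=-3, e=sp−y≈0.300839; I≈-4.719954, D=e−e_prev≈2.926788; u=0·0.300839+5/4·(-4.719954)+1/2·2.926788≈-4.436548; next y=-2/5·(-3.300839)+1/2·(-4.436548)≈-0.897938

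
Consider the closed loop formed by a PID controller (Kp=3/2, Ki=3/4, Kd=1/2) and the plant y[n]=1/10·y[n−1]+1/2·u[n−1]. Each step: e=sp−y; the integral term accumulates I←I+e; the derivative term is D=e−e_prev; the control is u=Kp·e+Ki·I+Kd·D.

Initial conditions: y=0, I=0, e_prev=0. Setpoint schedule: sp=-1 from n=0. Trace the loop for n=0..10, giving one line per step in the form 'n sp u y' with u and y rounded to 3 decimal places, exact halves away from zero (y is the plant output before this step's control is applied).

0 -1 -2.750 0.000
1 -1 0.781 -1.375
2 -1 -4.102 0.253
3 -1 2.039 -2.026
4 -1 -6.149 0.817
5 -1 4.386 -2.993
6 -1 -9.462 1.894
7 -1 8.509 -4.542
8 -1 -14.993 3.800
9 -1 15.599 -7.116
10 -1 -24.334 7.088

(exact arithmetic carried between steps; '≈' marks a value shown rounded to 6 d.p. or computed from one; I and e_prev carry over from the previous line; the table rounds u and y to 3 d.p., halves away from zero)
n=0: y=0, sp=-1, e=sp−y=-1; I=-1, D=e−e_prev=-1; u=3/2·(-1)+3/4·(-1)+1/2·(-1)=-2.75; next y=1/10·0+1/2·(-2.75)=-1.375
n=1: y=-1.375, sp=-1, e=sp−y=0.375; I=-0.625, D=e−e_prev=1.375; u=3/2·0.375+3/4·(-0.625)+1/2·1.375=0.78125; next y=1/10·(-1.375)+1/2·0.78125=0.253125
n=2: y=0.253125, sp=-1, e=sp−y=-1.253125; I=-1.878125, D=e−e_prev=-1.628125; u=3/2·(-1.253125)+3/4·(-1.878125)+1/2·(-1.628125)≈-4.102344; next y=1/10·0.253125+1/2·(-4.102344)≈-2.025859
n=3: y≈-2.025859, sp=-1, e=sp−y≈1.025859; I≈-0.852266, D=e−e_prev≈2.278984; u=3/2·1.025859+3/4·(-0.852266)+1/2·2.278984≈2.039082; next y=1/10·(-2.025859)+1/2·2.039082≈0.816955
n=4: y≈0.816955, sp=-1, e=sp−y≈-1.816955; I≈-2.669221, D=e−e_prev≈-2.842814; u=3/2·(-1.816955)+3/4·(-2.669221)+1/2·(-2.842814)≈-6.148755; next y=1/10·0.816955+1/2·(-6.148755)≈-2.992682
n=5: y≈-2.992682, sp=-1, e=sp−y≈1.992682; I≈-0.676539, D=e−e_prev≈3.809637; u=3/2·1.992682+3/4·(-0.676539)+1/2·3.809637≈4.386438; next y=1/10·(-2.992682)+1/2·4.386438≈1.893951
n=6: y≈1.893951, sp=-1, e=sp−y≈-2.893951; I≈-3.570489, D=e−e_prev≈-4.886633; u=3/2·(-2.893951)+3/4·(-3.570489)+1/2·(-4.886633)≈-9.462110; next y=1/10·1.893951+1/2·(-9.462110)≈-4.541660
n=7: y≈-4.541660, sp=-1, e=sp−y≈3.541660; I≈-0.028830, D=e−e_prev≈6.435611; u=3/2·3.541660+3/4·(-0.028830)+1/2·6.435611≈8.508673; next y=1/10·(-4.541660)+1/2·8.508673≈3.800170
n=8: y≈3.800170, sp=-1, e=sp−y≈-4.800170; I≈-4.829000, D=e−e_prev≈-8.341830; u=3/2·(-4.800170)+3/4·(-4.829000)+1/2·(-8.341830)≈-14.992921; next y=1/10·3.800170+1/2·(-14.992921)≈-7.116443
n=9: y≈-7.116443, sp=-1, e=sp−y≈6.116443; I≈1.287443, D=e−e_prev≈10.916614; u=3/2·6.116443+3/4·1.287443+1/2·10.916614≈15.598554; next y=1/10·(-7.116443)+1/2·15.598554≈7.087633
n=10: y≈7.087633, sp=-1, e=sp−y≈-8.087633; I≈-6.800189, D=e−e_prev≈-14.204076; u=3/2·(-8.087633)+3/4·(-6.800189)+1/2·(-14.204076)≈-24.333629; next y=1/10·7.087633+1/2·(-24.333629)≈-11.458051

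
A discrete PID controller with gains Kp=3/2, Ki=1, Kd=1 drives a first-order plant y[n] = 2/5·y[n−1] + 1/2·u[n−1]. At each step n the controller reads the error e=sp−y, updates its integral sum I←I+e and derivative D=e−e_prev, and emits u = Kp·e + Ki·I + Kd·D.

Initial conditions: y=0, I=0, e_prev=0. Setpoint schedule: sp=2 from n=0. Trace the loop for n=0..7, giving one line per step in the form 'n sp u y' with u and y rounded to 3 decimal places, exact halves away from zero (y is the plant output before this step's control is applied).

(exact arithmetic carried between steps; '≈' marks a value shown rounded to 6 d.p. or computed from one; I and e_prev carry over from the previous line; the table rounds u and y to 3 d.p., halves away from zero)
n=0: y=0, sp=2, e=sp−y=2; I=2, D=e−e_prev=2; u=3/2·2+1·2+1·2=7; next y=2/5·0+1/2·7=3.5
n=1: y=3.5, sp=2, e=sp−y=-1.5; I=0.5, D=e−e_prev=-3.5; u=3/2·(-1.5)+1·0.5+1·(-3.5)=-5.25; next y=2/5·3.5+1/2·(-5.25)=-1.225
n=2: y=-1.225, sp=2, e=sp−y=3.225; I=3.725, D=e−e_prev=4.725; u=3/2·3.225+1·3.725+1·4.725=13.2875; next y=2/5·(-1.225)+1/2·13.2875=6.15375
n=3: y=6.15375, sp=2, e=sp−y=-4.15375; I=-0.42875, D=e−e_prev=-7.37875; u=3/2·(-4.15375)+1·(-0.42875)+1·(-7.37875)=-14.038125; next y=2/5·6.15375+1/2·(-14.038125)≈-4.557563
n=4: y≈-4.557563, sp=2, e=sp−y≈6.557563; I≈6.128813, D=e−e_prev≈10.711313; u=3/2·6.557563+1·6.128813+1·10.711313≈26.676469; next y=2/5·(-4.557563)+1/2·26.676469≈11.515209
n=5: y≈11.515209, sp=2, e=sp−y≈-9.515209; I≈-3.386397, D=e−e_prev≈-16.072772; u=3/2·(-9.515209)+1·(-3.386397)+1·(-16.072772)≈-33.731983; next y=2/5·11.515209+1/2·(-33.731983)≈-12.259908
n=6: y≈-12.259908, sp=2, e=sp−y≈14.259908; I≈10.873511, D=e−e_prev≈23.775117; u=3/2·14.259908+1·10.873511+1·23.775117≈56.038489; next y=2/5·(-12.259908)+1/2·56.038489≈23.115282
n=7: y≈23.115282, sp=2, e=sp−y≈-21.115282; I≈-10.241771, D=e−e_prev≈-35.375189; u=3/2·(-21.115282)+1·(-10.241771)+1·(-35.375189)≈-77.289882; next y=2/5·23.115282+1/2·(-77.289882)≈-29.398829

0 2 7.000 0.000
1 2 -5.250 3.500
2 2 13.288 -1.225
3 2 -14.038 6.154
4 2 26.676 -4.558
5 2 -33.732 11.515
6 2 56.038 -12.260
7 2 -77.290 23.115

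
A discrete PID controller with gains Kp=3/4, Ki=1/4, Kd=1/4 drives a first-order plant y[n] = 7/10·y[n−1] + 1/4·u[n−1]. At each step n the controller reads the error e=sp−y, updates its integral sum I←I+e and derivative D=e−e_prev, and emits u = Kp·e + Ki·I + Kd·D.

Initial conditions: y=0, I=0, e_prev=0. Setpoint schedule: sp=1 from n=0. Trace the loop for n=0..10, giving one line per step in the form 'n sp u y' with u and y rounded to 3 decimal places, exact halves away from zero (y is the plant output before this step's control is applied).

0 1 1.250 0.000
1 1 0.859 0.313
2 1 0.958 0.434
3 1 0.993 0.543
4 1 1.028 0.628
5 1 1.057 0.697
6 1 1.081 0.752
7 1 1.101 0.797
8 1 1.117 0.833
9 1 1.131 0.862
10 1 1.143 0.886

(exact arithmetic carried between steps; '≈' marks a value shown rounded to 6 d.p. or computed from one; I and e_prev carry over from the previous line; the table rounds u and y to 3 d.p., halves away from zero)
n=0: y=0, sp=1, e=sp−y=1; I=1, D=e−e_prev=1; u=3/4·1+1/4·1+1/4·1=1.25; next y=7/10·0+1/4·1.25=0.3125
n=1: y=0.3125, sp=1, e=sp−y=0.6875; I=1.6875, D=e−e_prev=-0.3125; u=3/4·0.6875+1/4·1.6875+1/4·(-0.3125)=0.859375; next y=7/10·0.3125+1/4·0.859375≈0.433594
n=2: y≈0.433594, sp=1, e=sp−y≈0.566406; I≈2.253906, D=e−e_prev≈-0.121094; u=3/4·0.566406+1/4·2.253906+1/4·(-0.121094)≈0.958008; next y=7/10·0.433594+1/4·0.958008≈0.543018
n=3: y≈0.543018, sp=1, e=sp−y≈0.456982; I≈2.710889, D=e−e_prev≈-0.109424; u=3/4·0.456982+1/4·2.710889+1/4·(-0.109424)≈0.993103; next y=7/10·0.543018+1/4·0.993103≈0.628388
n=4: y≈0.628388, sp=1, e=sp−y≈0.371612; I≈3.082501, D=e−e_prev≈-0.085370; u=3/4·0.371612+1/4·3.082501+1/4·(-0.085370)≈1.027991; next y=7/10·0.628388+1/4·1.027991≈0.696870
n=5: y≈0.696870, sp=1, e=sp−y≈0.303130; I≈3.385631, D=e−e_prev≈-0.068481; u=3/4·0.303130+1/4·3.385631+1/4·(-0.068481)≈1.056635; next y=7/10·0.696870+1/4·1.056635≈0.751967
n=6: y≈0.751967, sp=1, e=sp−y≈0.248033; I≈3.633664, D=e−e_prev≈-0.055098; u=3/4·0.248033+1/4·3.633664+1/4·(-0.055098)≈1.080666; next y=7/10·0.751967+1/4·1.080666≈0.796544
n=7: y≈0.796544, sp=1, e=sp−y≈0.203456; I≈3.837120, D=e−e_prev≈-0.044576; u=3/4·0.203456+1/4·3.837120+1/4·(-0.044576)≈1.100728; next y=7/10·0.796544+1/4·1.100728≈0.832763
n=8: y≈0.832763, sp=1, e=sp−y≈0.167237; I≈4.004357, D=e−e_prev≈-0.036219; u=3/4·0.167237+1/4·4.004357+1/4·(-0.036219)≈1.117463; next y=7/10·0.832763+1/4·1.117463≈0.862299
n=9: y≈0.862299, sp=1, e=sp−y≈0.137701; I≈4.142058, D=e−e_prev≈-0.029537; u=3/4·0.137701+1/4·4.142058+1/4·(-0.029537)≈1.131406; next y=7/10·0.862299+1/4·1.131406≈0.886461
n=10: y≈0.886461, sp=1, e=sp−y≈0.113539; I≈4.255597, D=e−e_prev≈-0.024162; u=3/4·0.113539+1/4·4.255597+1/4·(-0.024162)≈1.143013; next y=7/10·0.886461+1/4·1.143013≈0.906276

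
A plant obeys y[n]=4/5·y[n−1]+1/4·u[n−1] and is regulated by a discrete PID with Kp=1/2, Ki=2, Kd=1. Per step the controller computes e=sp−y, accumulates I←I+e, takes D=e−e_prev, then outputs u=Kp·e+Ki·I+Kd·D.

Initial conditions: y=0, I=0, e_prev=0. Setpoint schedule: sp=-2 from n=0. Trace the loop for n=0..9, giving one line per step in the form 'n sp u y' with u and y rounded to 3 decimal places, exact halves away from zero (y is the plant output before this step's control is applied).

0 -2 -7.000 0.000
1 -2 -2.875 -1.750
2 -2 -3.834 -2.119
3 -2 -2.094 -2.654
4 -2 -1.347 -2.646
5 -2 -0.721 -2.454
6 -2 -0.708 -2.143
7 -2 -0.992 -1.892
8 -2 -1.413 -1.761
9 -2 -1.757 -1.762

(exact arithmetic carried between steps; '≈' marks a value shown rounded to 6 d.p. or computed from one; I and e_prev carry over from the previous line; the table rounds u and y to 3 d.p., halves away from zero)
n=0: y=0, sp=-2, e=sp−y=-2; I=-2, D=e−e_prev=-2; u=1/2·(-2)+2·(-2)+1·(-2)=-7; next y=4/5·0+1/4·(-7)=-1.75
n=1: y=-1.75, sp=-2, e=sp−y=-0.25; I=-2.25, D=e−e_prev=1.75; u=1/2·(-0.25)+2·(-2.25)+1·1.75=-2.875; next y=4/5·(-1.75)+1/4·(-2.875)=-2.11875
n=2: y=-2.11875, sp=-2, e=sp−y=0.11875; I=-2.13125, D=e−e_prev=0.36875; u=1/2·0.11875+2·(-2.13125)+1·0.36875=-3.834375; next y=4/5·(-2.11875)+1/4·(-3.834375)≈-2.653594
n=3: y≈-2.653594, sp=-2, e=sp−y≈0.653594; I≈-1.477656, D=e−e_prev≈0.534844; u=1/2·0.653594+2·(-1.477656)+1·0.534844≈-2.093672; next y=4/5·(-2.653594)+1/4·(-2.093672)≈-2.646293
n=4: y≈-2.646293, sp=-2, e=sp−y≈0.646293; I≈-0.831363, D=e−e_prev≈-0.007301; u=1/2·0.646293+2·(-0.831363)+1·(-0.007301)≈-1.346881; next y=4/5·(-2.646293)+1/4·(-1.346881)≈-2.453755
n=5: y≈-2.453755, sp=-2, e=sp−y≈0.453755; I≈-0.377609, D=e−e_prev≈-0.192538; u=1/2·0.453755+2·(-0.377609)+1·(-0.192538)≈-0.720878; next y=4/5·(-2.453755)+1/4·(-0.720878)≈-2.143223
n=6: y≈-2.143223, sp=-2, e=sp−y≈0.143223; I≈-0.234385, D=e−e_prev≈-0.310531; u=1/2·0.143223+2·(-0.234385)+1·(-0.310531)≈-0.707690; next y=4/5·(-2.143223)+1/4·(-0.707690)≈-1.891501
n=7: y≈-1.891501, sp=-2, e=sp−y≈-0.108499; I≈-0.342884, D=e−e_prev≈-0.251722; u=1/2·(-0.108499)+2·(-0.342884)+1·(-0.251722)≈-0.991740; next y=4/5·(-1.891501)+1/4·(-0.991740)≈-1.761136
n=8: y≈-1.761136, sp=-2, e=sp−y≈-0.238864; I≈-0.581748, D=e−e_prev≈-0.130365; u=1/2·(-0.238864)+2·(-0.581748)+1·(-0.130365)≈-1.413294; next y=4/5·(-1.761136)+1/4·(-1.413294)≈-1.762232
n=9: y≈-1.762232, sp=-2, e=sp−y≈-0.237768; I≈-0.819516, D=e−e_prev≈0.001096; u=1/2·(-0.237768)+2·(-0.819516)+1·0.001096≈-1.756820; next y=4/5·(-1.762232)+1/4·(-1.756820)≈-1.848991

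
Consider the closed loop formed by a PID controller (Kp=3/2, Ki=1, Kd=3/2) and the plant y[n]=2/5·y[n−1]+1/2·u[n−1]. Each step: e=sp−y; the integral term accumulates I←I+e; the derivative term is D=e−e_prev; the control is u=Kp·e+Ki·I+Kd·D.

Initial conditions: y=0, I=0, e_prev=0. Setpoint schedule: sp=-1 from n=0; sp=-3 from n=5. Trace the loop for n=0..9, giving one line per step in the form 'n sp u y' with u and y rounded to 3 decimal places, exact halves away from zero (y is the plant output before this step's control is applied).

0 -1 -4.000 0.000
1 -1 4.500 -2.000
2 -1 -11.300 1.450
3 -1 17.505 -5.070
4 -1 -35.383 6.725
5 -3 53.489 -15.002
6 -3 -107.081 20.744
7 -3 186.740 -45.243
8 -3 -352.060 75.273
9 -3 635.217 -145.921

(exact arithmetic carried between steps; '≈' marks a value shown rounded to 6 d.p. or computed from one; I and e_prev carry over from the previous line; the table rounds u and y to 3 d.p., halves away from zero)
n=0: y=0, sp=-1, e=sp−y=-1; I=-1, D=e−e_prev=-1; u=3/2·(-1)+1·(-1)+3/2·(-1)=-4; next y=2/5·0+1/2·(-4)=-2
n=1: y=-2, sp=-1, e=sp−y=1; I=0, D=e−e_prev=2; u=3/2·1+1·0+3/2·2=4.5; next y=2/5·(-2)+1/2·4.5=1.45
n=2: y=1.45, sp=-1, e=sp−y=-2.45; I=-2.45, D=e−e_prev=-3.45; u=3/2·(-2.45)+1·(-2.45)+3/2·(-3.45)=-11.3; next y=2/5·1.45+1/2·(-11.3)=-5.07
n=3: y=-5.07, sp=-1, e=sp−y=4.07; I=1.62, D=e−e_prev=6.52; u=3/2·4.07+1·1.62+3/2·6.52=17.505; next y=2/5·(-5.07)+1/2·17.505=6.7245
n=4: y=6.7245, sp=-1, e=sp−y=-7.7245; I=-6.1045, D=e−e_prev=-11.7945; u=3/2·(-7.7245)+1·(-6.1045)+3/2·(-11.7945)=-35.383; next y=2/5·6.7245+1/2·(-35.383)=-15.0017
n=5: y=-15.0017, sp=-3, e=sp−y=12.0017; I=5.8972, D=e−e_prev=19.7262; u=3/2·12.0017+1·5.8972+3/2·19.7262=53.48905; next y=2/5·(-15.0017)+1/2·53.48905=20.743845
n=6: y=20.743845, sp=-3, e=sp−y=-23.743845; I=-17.846645, D=e−e_prev=-35.745545; u=3/2·(-23.743845)+1·(-17.846645)+3/2·(-35.745545)=-107.08073; next y=2/5·20.743845+1/2·(-107.08073)=-45.242827
n=7: y=-45.242827, sp=-3, e=sp−y=42.242827; I=24.396182, D=e−e_prev=65.986672; u=3/2·42.242827+1·24.396182+3/2·65.986672≈186.740431; next y=2/5·(-45.242827)+1/2·186.740431≈75.273084
n=8: y≈75.273084, sp=-3, e=sp−y≈-78.273084; I≈-53.876902, D=e−e_prev≈-120.515911; u=3/2·(-78.273084)+1·(-53.876902)+3/2·(-120.515911)≈-352.060396; next y=2/5·75.273084+1/2·(-352.060396)≈-145.920964
n=9: y≈-145.920964, sp=-3, e=sp−y≈142.920964; I≈89.044062, D=e−e_prev≈221.194049; u=3/2·142.920964+1·89.044062+3/2·221.194049≈635.216582; next y=2/5·(-145.920964)+1/2·635.216582≈259.239905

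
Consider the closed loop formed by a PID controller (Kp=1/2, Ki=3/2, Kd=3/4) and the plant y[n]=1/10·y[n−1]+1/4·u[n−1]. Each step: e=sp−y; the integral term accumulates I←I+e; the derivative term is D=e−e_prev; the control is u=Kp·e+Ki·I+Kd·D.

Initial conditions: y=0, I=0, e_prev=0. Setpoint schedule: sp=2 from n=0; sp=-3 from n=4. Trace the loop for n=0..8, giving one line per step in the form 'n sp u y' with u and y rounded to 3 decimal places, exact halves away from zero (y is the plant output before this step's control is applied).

(exact arithmetic carried between steps; '≈' marks a value shown rounded to 6 d.p. or computed from one; I and e_prev carry over from the previous line; the table rounds u and y to 3 d.p., halves away from zero)
n=0: y=0, sp=2, e=sp−y=2; I=2, D=e−e_prev=2; u=1/2·2+3/2·2+3/4·2=5.5; next y=1/10·0+1/4·5.5=1.375
n=1: y=1.375, sp=2, e=sp−y=0.625; I=2.625, D=e−e_prev=-1.375; u=1/2·0.625+3/2·2.625+3/4·(-1.375)=3.21875; next y=1/10·1.375+1/4·3.21875≈0.942188
n=2: y≈0.942188, sp=2, e=sp−y≈1.057813; I≈3.682813, D=e−e_prev≈0.432813; u=1/2·1.057813+3/2·3.682813+3/4·0.432813≈6.377734; next y=1/10·0.942188+1/4·6.377734≈1.688652
n=3: y≈1.688652, sp=2, e=sp−y≈0.311348; I≈3.994160, D=e−e_prev≈-0.746465; u=1/2·0.311348+3/2·3.994160+3/4·(-0.746465)≈5.587065; next y=1/10·1.688652+1/4·5.587065≈1.565632
n=4: y≈1.565632, sp=-3, e=sp−y≈-4.565632; I≈-0.571471, D=e−e_prev≈-4.876979; u=1/2·(-4.565632)+3/2·(-0.571471)+3/4·(-4.876979)≈-6.797757; next y=1/10·1.565632+1/4·(-6.797757)≈-1.542876
n=5: y≈-1.542876, sp=-3, e=sp−y≈-1.457124; I≈-2.028595, D=e−e_prev≈3.108508; u=1/2·(-1.457124)+3/2·(-2.028595)+3/4·3.108508≈-1.440074; next y=1/10·(-1.542876)+1/4·(-1.440074)≈-0.514306
n=6: y≈-0.514306, sp=-3, e=sp−y≈-2.485694; I≈-4.514289, D=e−e_prev≈-1.028570; u=1/2·(-2.485694)+3/2·(-4.514289)+3/4·(-1.028570)≈-8.785708; next y=1/10·(-0.514306)+1/4·(-8.785708)≈-2.247858
n=7: y≈-2.247858, sp=-3, e=sp−y≈-0.752142; I≈-5.266431, D=e−e_prev≈1.733552; u=1/2·(-0.752142)+3/2·(-5.266431)+3/4·1.733552≈-6.975555; next y=1/10·(-2.247858)+1/4·(-6.975555)≈-1.968674
n=8: y≈-1.968674, sp=-3, e=sp−y≈-1.031326; I≈-6.297757, D=e−e_prev≈-0.279183; u=1/2·(-1.031326)+3/2·(-6.297757)+3/4·(-0.279183)≈-10.171686; next y=1/10·(-1.968674)+1/4·(-10.171686)≈-2.739789

0 2 5.500 0.000
1 2 3.219 1.375
2 2 6.378 0.942
3 2 5.587 1.689
4 -3 -6.798 1.566
5 -3 -1.440 -1.543
6 -3 -8.786 -0.514
7 -3 -6.976 -2.248
8 -3 -10.172 -1.969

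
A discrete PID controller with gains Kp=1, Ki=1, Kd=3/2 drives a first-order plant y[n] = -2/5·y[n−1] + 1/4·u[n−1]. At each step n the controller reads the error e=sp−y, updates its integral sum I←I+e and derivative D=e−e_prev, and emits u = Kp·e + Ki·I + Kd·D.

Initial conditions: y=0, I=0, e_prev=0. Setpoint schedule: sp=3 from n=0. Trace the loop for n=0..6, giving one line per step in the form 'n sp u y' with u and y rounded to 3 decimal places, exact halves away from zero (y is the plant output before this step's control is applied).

(exact arithmetic carried between steps; '≈' marks a value shown rounded to 6 d.p. or computed from one; I and e_prev carry over from the previous line; the table rounds u and y to 3 d.p., halves away from zero)
n=0: y=0, sp=3, e=sp−y=3; I=3, D=e−e_prev=3; u=1·3+1·3+3/2·3=10.5; next y=-2/5·0+1/4·10.5=2.625
n=1: y=2.625, sp=3, e=sp−y=0.375; I=3.375, D=e−e_prev=-2.625; u=1·0.375+1·3.375+3/2·(-2.625)=-0.1875; next y=-2/5·2.625+1/4·(-0.1875)=-1.096875
n=2: y=-1.096875, sp=3, e=sp−y=4.096875; I=7.471875, D=e−e_prev=3.721875; u=1·4.096875+1·7.471875+3/2·3.721875≈17.151563; next y=-2/5·(-1.096875)+1/4·17.151563≈4.726641
n=3: y≈4.726641, sp=3, e=sp−y≈-1.726641; I≈5.745234, D=e−e_prev≈-5.823516; u=1·(-1.726641)+1·5.745234+3/2·(-5.823516)≈-4.716680; next y=-2/5·4.726641+1/4·(-4.716680)≈-3.069826
n=4: y≈-3.069826, sp=3, e=sp−y≈6.069826; I≈11.815061, D=e−e_prev≈7.796467; u=1·6.069826+1·11.815061+3/2·7.796467≈29.579587; next y=-2/5·(-3.069826)+1/4·29.579587≈8.622827
n=5: y≈8.622827, sp=3, e=sp−y≈-5.622827; I≈6.192233, D=e−e_prev≈-11.692653; u=1·(-5.622827)+1·6.192233+3/2·(-11.692653)≈-16.969574; next y=-2/5·8.622827+1/4·(-16.969574)≈-7.691524
n=6: y≈-7.691524, sp=3, e=sp−y≈10.691524; I≈16.883758, D=e−e_prev≈16.314352; u=1·10.691524+1·16.883758+3/2·16.314352≈52.046809; next y=-2/5·(-7.691524)+1/4·52.046809≈16.088312

0 3 10.500 0.000
1 3 -0.188 2.625
2 3 17.152 -1.097
3 3 -4.717 4.727
4 3 29.580 -3.070
5 3 -16.970 8.623
6 3 52.047 -7.692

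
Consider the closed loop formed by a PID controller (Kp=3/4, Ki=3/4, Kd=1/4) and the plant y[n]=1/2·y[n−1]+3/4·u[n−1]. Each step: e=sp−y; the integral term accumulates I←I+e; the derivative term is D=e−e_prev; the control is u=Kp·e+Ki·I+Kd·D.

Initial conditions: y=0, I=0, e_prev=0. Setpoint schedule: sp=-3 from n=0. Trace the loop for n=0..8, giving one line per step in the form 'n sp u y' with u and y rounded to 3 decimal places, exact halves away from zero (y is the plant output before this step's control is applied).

(exact arithmetic carried between steps; '≈' marks a value shown rounded to 6 d.p. or computed from one; I and e_prev carry over from the previous line; the table rounds u and y to 3 d.p., halves away from zero)
n=0: y=0, sp=-3, e=sp−y=-3; I=-3, D=e−e_prev=-3; u=3/4·(-3)+3/4·(-3)+1/4·(-3)=-5.25; next y=1/2·0+3/4·(-5.25)=-3.9375
n=1: y=-3.9375, sp=-3, e=sp−y=0.9375; I=-2.0625, D=e−e_prev=3.9375; u=3/4·0.9375+3/4·(-2.0625)+1/4·3.9375=0.140625; next y=1/2·(-3.9375)+3/4·0.140625≈-1.863281
n=2: y≈-1.863281, sp=-3, e=sp−y≈-1.136719; I≈-3.199219, D=e−e_prev≈-2.074219; u=3/4·(-1.136719)+3/4·(-3.199219)+1/4·(-2.074219)≈-3.770508; next y=1/2·(-1.863281)+3/4·(-3.770508)≈-3.759521
n=3: y≈-3.759521, sp=-3, e=sp−y≈0.759521; I≈-2.439697, D=e−e_prev≈1.896240; u=3/4·0.759521+3/4·(-2.439697)+1/4·1.896240≈-0.786072; next y=1/2·(-3.759521)+3/4·(-0.786072)≈-2.469315
n=4: y≈-2.469315, sp=-3, e=sp−y≈-0.530685; I≈-2.970383, D=e−e_prev≈-1.290207; u=3/4·(-0.530685)+3/4·(-2.970383)+1/4·(-1.290207)≈-2.948353; next y=1/2·(-2.469315)+3/4·(-2.948353)≈-3.445922
n=5: y≈-3.445922, sp=-3, e=sp−y≈0.445922; I≈-2.524461, D=e−e_prev≈0.976607; u=3/4·0.445922+3/4·(-2.524461)+1/4·0.976607≈-1.314752; next y=1/2·(-3.445922)+3/4·(-1.314752)≈-2.709025
n=6: y≈-2.709025, sp=-3, e=sp−y≈-0.290975; I≈-2.815436, D=e−e_prev≈-0.736897; u=3/4·(-0.290975)+3/4·(-2.815436)+1/4·(-0.736897)≈-2.514032; next y=1/2·(-2.709025)+3/4·(-2.514032)≈-3.240037
n=7: y≈-3.240037, sp=-3, e=sp−y≈0.240037; I≈-2.575399, D=e−e_prev≈0.531011; u=3/4·0.240037+3/4·(-2.575399)+1/4·0.531011≈-1.618769; next y=1/2·(-3.240037)+3/4·(-1.618769)≈-2.834095
n=8: y≈-2.834095, sp=-3, e=sp−y≈-0.165905; I≈-2.741304, D=e−e_prev≈-0.405942; u=3/4·(-0.165905)+3/4·(-2.741304)+1/4·(-0.405942)≈-2.281892; next y=1/2·(-2.834095)+3/4·(-2.281892)≈-3.128467

0 -3 -5.250 0.000
1 -3 0.141 -3.938
2 -3 -3.771 -1.863
3 -3 -0.786 -3.760
4 -3 -2.948 -2.469
5 -3 -1.315 -3.446
6 -3 -2.514 -2.709
7 -3 -1.619 -3.240
8 -3 -2.282 -2.834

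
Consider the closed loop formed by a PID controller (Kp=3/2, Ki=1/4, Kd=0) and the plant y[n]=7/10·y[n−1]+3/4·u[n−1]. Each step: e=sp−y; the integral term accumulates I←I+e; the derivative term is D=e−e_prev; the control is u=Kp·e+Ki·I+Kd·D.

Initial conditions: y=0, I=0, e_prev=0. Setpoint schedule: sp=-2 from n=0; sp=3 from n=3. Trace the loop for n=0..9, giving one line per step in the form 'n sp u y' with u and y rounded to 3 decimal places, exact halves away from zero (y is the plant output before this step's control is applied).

(exact arithmetic carried between steps; '≈' marks a value shown rounded to 6 d.p. or computed from one; I and e_prev carry over from the previous line; the table rounds u and y to 3 d.p., halves away from zero)
n=0: y=0, sp=-2, e=sp−y=-2; I=-2, D=e−e_prev=-2; u=3/2·(-2)+1/4·(-2)+0·(-2)=-3.5; next y=7/10·0+3/4·(-3.5)=-2.625
n=1: y=-2.625, sp=-2, e=sp−y=0.625; I=-1.375, D=e−e_prev=2.625; u=3/2·0.625+1/4·(-1.375)+0·2.625=0.59375; next y=7/10·(-2.625)+3/4·0.59375≈-1.392188
n=2: y≈-1.392188, sp=-2, e=sp−y≈-0.607813; I≈-1.982813, D=e−e_prev≈-1.232813; u=3/2·(-0.607813)+1/4·(-1.982813)+0·(-1.232813)≈-1.407422; next y=7/10·(-1.392188)+3/4·(-1.407422)≈-2.030098
n=3: y≈-2.030098, sp=3, e=sp−y≈5.030098; I≈3.047285, D=e−e_prev≈5.637910; u=3/2·5.030098+1/4·3.047285+0·5.637910≈8.306968; next y=7/10·(-2.030098)+3/4·8.306968≈4.809157
n=4: y≈4.809157, sp=3, e=sp−y≈-1.809157; I≈1.238128, D=e−e_prev≈-6.839255; u=3/2·(-1.809157)+1/4·1.238128+0·(-6.839255)≈-2.404204; next y=7/10·4.809157+3/4·(-2.404204)≈1.563257
n=5: y≈1.563257, sp=3, e=sp−y≈1.436743; I≈2.674871, D=e−e_prev≈3.245900; u=3/2·1.436743+1/4·2.674871+0·3.245900≈2.823832; next y=7/10·1.563257+3/4·2.823832≈3.212154
n=6: y≈3.212154, sp=3, e=sp−y≈-0.212154; I≈2.462717, D=e−e_prev≈-1.648897; u=3/2·(-0.212154)+1/4·2.462717+0·(-1.648897)≈0.297448; next y=7/10·3.212154+3/4·0.297448≈2.471594
n=7: y≈2.471594, sp=3, e=sp−y≈0.528406; I≈2.991123, D=e−e_prev≈0.740560; u=3/2·0.528406+1/4·2.991123+0·0.740560≈1.540390; next y=7/10·2.471594+3/4·1.540390≈2.885408
n=8: y≈2.885408, sp=3, e=sp−y≈0.114592; I≈3.105715, D=e−e_prev≈-0.413814; u=3/2·0.114592+1/4·3.105715+0·(-0.413814)≈0.948317; next y=7/10·2.885408+3/4·0.948317≈2.731023
n=9: y≈2.731023, sp=3, e=sp−y≈0.268977; I≈3.374692, D=e−e_prev≈0.154385; u=3/2·0.268977+1/4·3.374692+0·0.154385≈1.247138; next y=7/10·2.731023+3/4·1.247138≈2.847070

0 -2 -3.500 0.000
1 -2 0.594 -2.625
2 -2 -1.407 -1.392
3 3 8.307 -2.030
4 3 -2.404 4.809
5 3 2.824 1.563
6 3 0.297 3.212
7 3 1.540 2.472
8 3 0.948 2.885
9 3 1.247 2.731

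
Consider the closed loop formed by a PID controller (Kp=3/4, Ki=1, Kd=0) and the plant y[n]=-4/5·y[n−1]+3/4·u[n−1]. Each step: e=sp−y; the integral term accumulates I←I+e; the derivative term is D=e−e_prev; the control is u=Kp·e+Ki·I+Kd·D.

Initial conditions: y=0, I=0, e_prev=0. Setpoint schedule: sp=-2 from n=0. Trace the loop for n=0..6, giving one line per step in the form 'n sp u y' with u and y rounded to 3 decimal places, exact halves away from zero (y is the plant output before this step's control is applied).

0 -2 -3.500 0.000
1 -2 -0.906 -2.625
2 -2 -7.361 1.420
3 -2 3.354 -6.657
4 -2 -17.360 7.841
5 -2 20.282 -19.292
6 -2 -49.817 30.646

(exact arithmetic carried between steps; '≈' marks a value shown rounded to 6 d.p. or computed from one; I and e_prev carry over from the previous line; the table rounds u and y to 3 d.p., halves away from zero)
n=0: y=0, sp=-2, e=sp−y=-2; I=-2, D=e−e_prev=-2; u=3/4·(-2)+1·(-2)+0·(-2)=-3.5; next y=-4/5·0+3/4·(-3.5)=-2.625
n=1: y=-2.625, sp=-2, e=sp−y=0.625; I=-1.375, D=e−e_prev=2.625; u=3/4·0.625+1·(-1.375)+0·2.625=-0.90625; next y=-4/5·(-2.625)+3/4·(-0.90625)≈1.420313
n=2: y≈1.420313, sp=-2, e=sp−y≈-3.420313; I≈-4.795313, D=e−e_prev≈-4.045313; u=3/4·(-3.420313)+1·(-4.795313)+0·(-4.045313)≈-7.360547; next y=-4/5·1.420313+3/4·(-7.360547)≈-6.656660
n=3: y≈-6.656660, sp=-2, e=sp−y≈4.656660; I≈-0.138652, D=e−e_prev≈8.076973; u=3/4·4.656660+1·(-0.138652)+0·8.076973≈3.353843; next y=-4/5·(-6.656660)+3/4·3.353843≈7.840710
n=4: y≈7.840710, sp=-2, e=sp−y≈-9.840710; I≈-9.979363, D=e−e_prev≈-14.497370; u=3/4·(-9.840710)+1·(-9.979363)+0·(-14.497370)≈-17.359895; next y=-4/5·7.840710+3/4·(-17.359895)≈-19.292490
n=5: y≈-19.292490, sp=-2, e=sp−y≈17.292490; I≈7.313127, D=e−e_prev≈27.133200; u=3/4·17.292490+1·7.313127+0·27.133200≈20.282494; next y=-4/5·(-19.292490)+3/4·20.282494≈30.645862
n=6: y≈30.645862, sp=-2, e=sp−y≈-32.645862; I≈-25.332735, D=e−e_prev≈-49.938352; u=3/4·(-32.645862)+1·(-25.332735)+0·(-49.938352)≈-49.817132; next y=-4/5·30.645862+3/4·(-49.817132)≈-61.879539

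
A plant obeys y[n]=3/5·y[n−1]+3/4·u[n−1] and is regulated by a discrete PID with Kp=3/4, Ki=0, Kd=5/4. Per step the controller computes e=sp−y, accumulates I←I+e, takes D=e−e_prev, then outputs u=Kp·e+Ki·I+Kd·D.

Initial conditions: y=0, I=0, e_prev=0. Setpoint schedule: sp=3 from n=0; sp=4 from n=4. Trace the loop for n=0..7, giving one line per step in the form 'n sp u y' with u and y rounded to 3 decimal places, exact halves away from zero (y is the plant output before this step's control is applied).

(exact arithmetic carried between steps; '≈' marks a value shown rounded to 6 d.p. or computed from one; I and e_prev carry over from the previous line; the table rounds u and y to 3 d.p., halves away from zero)
n=0: y=0, sp=3, e=sp−y=3; I=3, D=e−e_prev=3; u=3/4·3+0·3+5/4·3=6; next y=3/5·0+3/4·6=4.5
n=1: y=4.5, sp=3, e=sp−y=-1.5; I=1.5, D=e−e_prev=-4.5; u=3/4·(-1.5)+0·1.5+5/4·(-4.5)=-6.75; next y=3/5·4.5+3/4·(-6.75)=-2.3625
n=2: y=-2.3625, sp=3, e=sp−y=5.3625; I=6.8625, D=e−e_prev=6.8625; u=3/4·5.3625+0·6.8625+5/4·6.8625=12.6; next y=3/5·(-2.3625)+3/4·12.6=8.0325
n=3: y=8.0325, sp=3, e=sp−y=-5.0325; I=1.83, D=e−e_prev=-10.395; u=3/4·(-5.0325)+0·1.83+5/4·(-10.395)=-16.768125; next y=3/5·8.0325+3/4·(-16.768125)≈-7.756594
n=4: y≈-7.756594, sp=4, e=sp−y≈11.756594; I≈13.586594, D=e−e_prev≈16.789094; u=3/4·11.756594+0·13.586594+5/4·16.789094≈29.803813; next y=3/5·(-7.756594)+3/4·29.803813≈17.698903
n=5: y≈17.698903, sp=4, e=sp−y≈-13.698903; I≈-0.112309, D=e−e_prev≈-25.455497; u=3/4·(-13.698903)+0·(-0.112309)+5/4·(-25.455497)≈-42.093548; next y=3/5·17.698903+3/4·(-42.093548)≈-20.950819
n=6: y≈-20.950819, sp=4, e=sp−y≈24.950819; I≈24.838510, D=e−e_prev≈38.649723; u=3/4·24.950819+0·24.838510+5/4·38.649723≈67.025268; next y=3/5·(-20.950819)+3/4·67.025268≈37.698459
n=7: y≈37.698459, sp=4, e=sp−y≈-33.698459; I≈-8.859949, D=e−e_prev≈-58.649279; u=3/4·(-33.698459)+0·(-8.859949)+5/4·(-58.649279)≈-98.585443; next y=3/5·37.698459+3/4·(-98.585443)≈-51.320007

0 3 6.000 0.000
1 3 -6.750 4.500
2 3 12.600 -2.363
3 3 -16.768 8.033
4 4 29.804 -7.757
5 4 -42.094 17.699
6 4 67.025 -20.951
7 4 -98.585 37.698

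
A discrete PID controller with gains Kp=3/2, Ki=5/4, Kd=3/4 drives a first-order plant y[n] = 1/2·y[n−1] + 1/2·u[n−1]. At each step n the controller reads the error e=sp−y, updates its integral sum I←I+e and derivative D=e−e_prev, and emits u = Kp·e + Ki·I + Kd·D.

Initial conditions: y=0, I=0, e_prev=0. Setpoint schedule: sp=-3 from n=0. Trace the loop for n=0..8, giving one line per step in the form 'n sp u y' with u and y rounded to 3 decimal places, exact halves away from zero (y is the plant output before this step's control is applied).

0 -3 -10.500 0.000
1 -3 6.375 -5.250
2 -3 -15.094 0.563
3 -3 12.211 -7.266
4 -3 -22.412 2.473
5 -3 21.599 -9.970
6 -3 -34.266 5.815
7 -3 36.695 -14.226
8 -3 -53.414 11.235

(exact arithmetic carried between steps; '≈' marks a value shown rounded to 6 d.p. or computed from one; I and e_prev carry over from the previous line; the table rounds u and y to 3 d.p., halves away from zero)
n=0: y=0, sp=-3, e=sp−y=-3; I=-3, D=e−e_prev=-3; u=3/2·(-3)+5/4·(-3)+3/4·(-3)=-10.5; next y=1/2·0+1/2·(-10.5)=-5.25
n=1: y=-5.25, sp=-3, e=sp−y=2.25; I=-0.75, D=e−e_prev=5.25; u=3/2·2.25+5/4·(-0.75)+3/4·5.25=6.375; next y=1/2·(-5.25)+1/2·6.375=0.5625
n=2: y=0.5625, sp=-3, e=sp−y=-3.5625; I=-4.3125, D=e−e_prev=-5.8125; u=3/2·(-3.5625)+5/4·(-4.3125)+3/4·(-5.8125)=-15.09375; next y=1/2·0.5625+1/2·(-15.09375)=-7.265625
n=3: y=-7.265625, sp=-3, e=sp−y=4.265625; I=-0.046875, D=e−e_prev=7.828125; u=3/2·4.265625+5/4·(-0.046875)+3/4·7.828125≈12.210938; next y=1/2·(-7.265625)+1/2·12.210938≈2.472656
n=4: y≈2.472656, sp=-3, e=sp−y≈-5.472656; I≈-5.519531, D=e−e_prev≈-9.738281; u=3/2·(-5.472656)+5/4·(-5.519531)+3/4·(-9.738281)≈-22.412109; next y=1/2·2.472656+1/2·(-22.412109)≈-9.969727
n=5: y≈-9.969727, sp=-3, e=sp−y≈6.969727; I≈1.450195, D=e−e_prev≈12.442383; u=3/2·6.969727+5/4·1.450195+3/4·12.442383≈21.599121; next y=1/2·(-9.969727)+1/2·21.599121≈5.814697
n=6: y≈5.814697, sp=-3, e=sp−y≈-8.814697; I≈-7.364502, D=e−e_prev≈-15.784424; u=3/2·(-8.814697)+5/4·(-7.364502)+3/4·(-15.784424)≈-34.265991; next y=1/2·5.814697+1/2·(-34.265991)≈-14.225647
n=7: y≈-14.225647, sp=-3, e=sp−y≈11.225647; I≈3.861145, D=e−e_prev≈20.040344; u=3/2·11.225647+5/4·3.861145+3/4·20.040344≈36.695160; next y=1/2·(-14.225647)+1/2·36.695160≈11.234756
n=8: y≈11.234756, sp=-3, e=sp−y≈-14.234756; I≈-10.373611, D=e−e_prev≈-25.460403; u=3/2·(-14.234756)+5/4·(-10.373611)+3/4·(-25.460403)≈-53.414452; next y=1/2·11.234756+1/2·(-53.414452)≈-21.089848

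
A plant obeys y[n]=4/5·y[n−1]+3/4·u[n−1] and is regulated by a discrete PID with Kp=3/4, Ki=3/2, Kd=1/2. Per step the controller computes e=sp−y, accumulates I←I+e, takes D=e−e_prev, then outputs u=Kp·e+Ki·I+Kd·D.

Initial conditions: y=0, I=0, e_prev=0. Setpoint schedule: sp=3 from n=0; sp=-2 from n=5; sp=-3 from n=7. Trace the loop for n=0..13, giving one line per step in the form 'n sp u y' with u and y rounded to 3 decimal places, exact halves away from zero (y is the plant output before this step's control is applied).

0 3 8.250 0.000
1 3 -5.766 6.188
2 3 7.842 0.626
3 3 -7.207 6.382
4 3 8.973 -0.300
5 -2 -21.840 6.490
6 -2 19.934 -11.188
7 -3 -25.140 6.000
8 -3 25.605 -14.055
9 -3 -28.381 7.960
10 -3 29.100 -14.918
11 -3 -32.686 9.891
12 -3 33.237 -16.602
13 -3 -37.289 11.646

(exact arithmetic carried between steps; '≈' marks a value shown rounded to 6 d.p. or computed from one; I and e_prev carry over from the previous line; the table rounds u and y to 3 d.p., halves away from zero)
n=0: y=0, sp=3, e=sp−y=3; I=3, D=e−e_prev=3; u=3/4·3+3/2·3+1/2·3=8.25; next y=4/5·0+3/4·8.25=6.1875
n=1: y=6.1875, sp=3, e=sp−y=-3.1875; I=-0.1875, D=e−e_prev=-6.1875; u=3/4·(-3.1875)+3/2·(-0.1875)+1/2·(-6.1875)=-5.765625; next y=4/5·6.1875+3/4·(-5.765625)≈0.625781
n=2: y≈0.625781, sp=3, e=sp−y≈2.374219; I≈2.186719, D=e−e_prev≈5.561719; u=3/4·2.374219+3/2·2.186719+1/2·5.561719≈7.841602; next y=4/5·0.625781+3/4·7.841602≈6.381826
n=3: y≈6.381826, sp=3, e=sp−y≈-3.381826; I≈-1.195107, D=e−e_prev≈-5.756045; u=3/4·(-3.381826)+3/2·(-1.195107)+1/2·(-5.756045)≈-7.207053; next y=4/5·6.381826+3/4·(-7.207053)≈-0.299829
n=4: y≈-0.299829, sp=3, e=sp−y≈3.299829; I≈2.104722, D=e−e_prev≈6.681655; u=3/4·3.299829+3/2·2.104722+1/2·6.681655≈8.972782; next y=4/5·(-0.299829)+3/4·8.972782≈6.489723
n=5: y≈6.489723, sp=-2, e=sp−y≈-8.489723; I≈-6.385001, D=e−e_prev≈-11.789552; u=3/4·(-8.489723)+3/2·(-6.385001)+1/2·(-11.789552)≈-21.839571; next y=4/5·6.489723+3/4·(-21.839571)≈-11.187899
n=6: y≈-11.187899, sp=-2, e=sp−y≈9.187899; I≈2.802898, D=e−e_prev≈17.677623; u=3/4·9.187899+3/2·2.802898+1/2·17.677623≈19.934083; next y=4/5·(-11.187899)+3/4·19.934083≈6.000243
n=7: y≈6.000243, sp=-3, e=sp−y≈-9.000243; I≈-6.197345, D=e−e_prev≈-18.188142; u=3/4·(-9.000243)+3/2·(-6.197345)+1/2·(-18.188142)≈-25.140270; next y=4/5·6.000243+3/4·(-25.140270)≈-14.055008
n=8: y≈-14.055008, sp=-3, e=sp−y≈11.055008; I≈4.857664, D=e−e_prev≈20.055251; u=3/4·11.055008+3/2·4.857664+1/2·20.055251≈25.605377; next y=4/5·(-14.055008)+3/4·25.605377≈7.960026
n=9: y≈7.960026, sp=-3, e=sp−y≈-10.960026; I≈-6.102363, D=e−e_prev≈-22.015035; u=3/4·(-10.960026)+3/2·(-6.102363)+1/2·(-22.015035)≈-28.381081; next y=4/5·7.960026+3/4·(-28.381081)≈-14.917790
n=10: y≈-14.917790, sp=-3, e=sp−y≈11.917790; I≈5.815427, D=e−e_prev≈22.877816; u=3/4·11.917790+3/2·5.815427+1/2·22.877816≈29.100391; next y=4/5·(-14.917790)+3/4·29.100391≈9.891061
n=11: y≈9.891061, sp=-3, e=sp−y≈-12.891061; I≈-7.075634, D=e−e_prev≈-24.808851; u=3/4·(-12.891061)+3/2·(-7.075634)+1/2·(-24.808851)≈-32.686173; next y=4/5·9.891061+3/4·(-32.686173)≈-16.601781
n=12: y≈-16.601781, sp=-3, e=sp−y≈13.601781; I≈6.526146, D=e−e_prev≈26.492842; u=3/4·13.601781+3/2·6.526146+1/2·26.492842≈33.236976; next y=4/5·(-16.601781)+3/4·33.236976≈11.646307
n=13: y≈11.646307, sp=-3, e=sp−y≈-14.646307; I≈-8.120161, D=e−e_prev≈-28.248088; u=3/4·(-14.646307)+3/2·(-8.120161)+1/2·(-28.248088)≈-37.289016; next y=4/5·11.646307+3/4·(-37.289016)≈-18.649716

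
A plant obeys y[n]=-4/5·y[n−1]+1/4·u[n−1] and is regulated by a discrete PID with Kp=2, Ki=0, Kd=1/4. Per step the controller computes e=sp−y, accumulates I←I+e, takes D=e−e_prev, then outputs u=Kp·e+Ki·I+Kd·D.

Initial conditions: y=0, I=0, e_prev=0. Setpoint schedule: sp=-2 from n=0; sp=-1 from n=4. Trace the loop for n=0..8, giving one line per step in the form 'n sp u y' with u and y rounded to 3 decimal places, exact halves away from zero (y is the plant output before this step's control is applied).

(exact arithmetic carried between steps; '≈' marks a value shown rounded to 6 d.p. or computed from one; I and e_prev carry over from the previous line; the table rounds u and y to 3 d.p., halves away from zero)
n=0: y=0, sp=-2, e=sp−y=-2; I=-2, D=e−e_prev=-2; u=2·(-2)+0·(-2)+1/4·(-2)=-4.5; next y=-4/5·0+1/4·(-4.5)=-1.125
n=1: y=-1.125, sp=-2, e=sp−y=-0.875; I=-2.875, D=e−e_prev=1.125; u=2·(-0.875)+0·(-2.875)+1/4·1.125=-1.46875; next y=-4/5·(-1.125)+1/4·(-1.46875)≈0.532813
n=2: y≈0.532813, sp=-2, e=sp−y≈-2.532813; I≈-5.407813, D=e−e_prev≈-1.657813; u=2·(-2.532813)+0·(-5.407813)+1/4·(-1.657813)≈-5.480078; next y=-4/5·0.532813+1/4·(-5.480078)≈-1.796270
n=3: y≈-1.796270, sp=-2, e=sp−y≈-0.203730; I≈-5.611543, D=e−e_prev≈2.329082; u=2·(-0.203730)+0·(-5.611543)+1/4·2.329082≈0.174810; next y=-4/5·(-1.796270)+1/4·0.174810≈1.480718
n=4: y≈1.480718, sp=-1, e=sp−y≈-2.480718; I≈-8.092261, D=e−e_prev≈-2.276988; u=2·(-2.480718)+0·(-8.092261)+1/4·(-2.276988)≈-5.530683; next y=-4/5·1.480718+1/4·(-5.530683)≈-2.567245
n=5: y≈-2.567245, sp=-1, e=sp−y≈1.567245; I≈-6.525016, D=e−e_prev≈4.047963; u=2·1.567245+0·(-6.525016)+1/4·4.047963≈4.146481; next y=-4/5·(-2.567245)+1/4·4.146481≈3.090416
n=6: y≈3.090416, sp=-1, e=sp−y≈-4.090416; I≈-10.615432, D=e−e_prev≈-5.657662; u=2·(-4.090416)+0·(-10.615432)+1/4·(-5.657662)≈-9.595248; next y=-4/5·3.090416+1/4·(-9.595248)≈-4.871145
n=7: y≈-4.871145, sp=-1, e=sp−y≈3.871145; I≈-6.744287, D=e−e_prev≈7.961562; u=2·3.871145+0·(-6.744287)+1/4·7.961562≈9.732681; next y=-4/5·(-4.871145)+1/4·9.732681≈6.330086
n=8: y≈6.330086, sp=-1, e=sp−y≈-7.330086; I≈-14.074373, D=e−e_prev≈-11.201231; u=2·(-7.330086)+0·(-14.074373)+1/4·(-11.201231)≈-17.460480; next y=-4/5·6.330086+1/4·(-17.460480)≈-9.429189

0 -2 -4.500 0.000
1 -2 -1.469 -1.125
2 -2 -5.480 0.533
3 -2 0.175 -1.796
4 -1 -5.531 1.481
5 -1 4.146 -2.567
6 -1 -9.595 3.090
7 -1 9.733 -4.871
8 -1 -17.460 6.330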